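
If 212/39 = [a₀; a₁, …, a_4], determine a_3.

212 = 5·39 + 17, so a_0 = 5
39 = 2·17 + 5, so a_1 = 2
17 = 3·5 + 2, so a_2 = 3
5 = 2·2 + 1, so a_3 = 2

2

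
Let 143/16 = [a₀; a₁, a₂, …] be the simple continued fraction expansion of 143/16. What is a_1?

1

Run the Euclidean algorithm, recording each quotient:
143 ÷ 16 → quotient 8, remainder 15
16 ÷ 15 → quotient 1, remainder 1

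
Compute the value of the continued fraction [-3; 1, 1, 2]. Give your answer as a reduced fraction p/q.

-12/5

Start with 2.
1 + 1/(2/1) = 1 + 1/2 = 3/2
1 + 1/(3/2) = 1 + 2/3 = 5/3
-3 + 1/(5/3) = -3 + 3/5 = -12/5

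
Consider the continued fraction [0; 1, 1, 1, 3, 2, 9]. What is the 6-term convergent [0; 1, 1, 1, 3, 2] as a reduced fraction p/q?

16/25

a_0 = 0: 0/1
a_1 = 1: 1/1
a_2 = 1: 1/2
a_3 = 1: 2/3
a_4 = 3: 7/11
a_5 = 2: 16/25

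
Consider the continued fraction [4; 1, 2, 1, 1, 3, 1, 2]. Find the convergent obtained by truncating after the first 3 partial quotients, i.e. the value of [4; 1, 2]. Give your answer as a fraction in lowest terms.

Use the convergent recurrence hₖ = aₖ·hₖ₋₁ + hₖ₋₂ (and likewise for the denominators kₖ):
a_0 = 4: 4/1
a_1 = 1: 5/1
a_2 = 2: 14/3

14/3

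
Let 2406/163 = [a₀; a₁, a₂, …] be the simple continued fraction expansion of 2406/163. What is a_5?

2406 ÷ 163 → quotient 14, remainder 124
163 ÷ 124 → quotient 1, remainder 39
124 ÷ 39 → quotient 3, remainder 7
39 ÷ 7 → quotient 5, remainder 4
7 ÷ 4 → quotient 1, remainder 3
4 ÷ 3 → quotient 1, remainder 1

1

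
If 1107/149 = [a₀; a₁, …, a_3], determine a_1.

2

1107 ÷ 149 → quotient 7, remainder 64
149 ÷ 64 → quotient 2, remainder 21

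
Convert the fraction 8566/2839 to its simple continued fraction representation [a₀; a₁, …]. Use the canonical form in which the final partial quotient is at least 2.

[3; 57, 1, 15, 3]

8566 ÷ 2839 → quotient 3, remainder 49
2839 ÷ 49 → quotient 57, remainder 46
49 ÷ 46 → quotient 1, remainder 3
46 ÷ 3 → quotient 15, remainder 1
3 ÷ 1 → quotient 3, remainder 0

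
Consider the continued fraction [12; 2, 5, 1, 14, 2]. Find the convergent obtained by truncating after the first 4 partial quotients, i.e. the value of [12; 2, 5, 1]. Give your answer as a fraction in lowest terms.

162/13

Start with 1.
5 + 1/(1/1) = 5 + 1/1 = 6/1
2 + 1/(6/1) = 2 + 1/6 = 13/6
12 + 1/(13/6) = 12 + 6/13 = 162/13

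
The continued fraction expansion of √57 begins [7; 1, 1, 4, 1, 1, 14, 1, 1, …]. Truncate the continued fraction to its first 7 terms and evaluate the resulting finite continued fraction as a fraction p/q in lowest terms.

2197/291

Work from the innermost term outward:
Start with 14.
1 + 1/(14/1) = 1 + 1/14 = 15/14
1 + 1/(15/14) = 1 + 14/15 = 29/15
4 + 1/(29/15) = 4 + 15/29 = 131/29
1 + 1/(131/29) = 1 + 29/131 = 160/131
1 + 1/(160/131) = 1 + 131/160 = 291/160
7 + 1/(291/160) = 7 + 160/291 = 2197/291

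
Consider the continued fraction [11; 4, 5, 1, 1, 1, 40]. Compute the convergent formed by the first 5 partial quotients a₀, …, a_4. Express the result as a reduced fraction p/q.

517/46

Use the convergent recurrence hₖ = aₖ·hₖ₋₁ + hₖ₋₂ (and likewise for the denominators kₖ):
a_0 = 11: 11/1
a_1 = 4: 45/4
a_2 = 5: 236/21
a_3 = 1: 281/25
a_4 = 1: 517/46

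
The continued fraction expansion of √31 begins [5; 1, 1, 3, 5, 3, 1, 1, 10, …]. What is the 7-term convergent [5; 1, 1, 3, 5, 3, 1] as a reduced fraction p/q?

863/155

Work from the innermost term outward:
Start with 1.
3 + 1/(1/1) = 3 + 1/1 = 4/1
5 + 1/(4/1) = 5 + 1/4 = 21/4
3 + 1/(21/4) = 3 + 4/21 = 67/21
1 + 1/(67/21) = 1 + 21/67 = 88/67
1 + 1/(88/67) = 1 + 67/88 = 155/88
5 + 1/(155/88) = 5 + 88/155 = 863/155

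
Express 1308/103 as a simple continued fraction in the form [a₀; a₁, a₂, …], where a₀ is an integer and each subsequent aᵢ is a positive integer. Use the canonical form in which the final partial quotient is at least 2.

Repeatedly divide and take the remainder:
1308 = 12·103 + 72, so a_0 = 12
103 = 1·72 + 31, so a_1 = 1
72 = 2·31 + 10, so a_2 = 2
31 = 3·10 + 1, so a_3 = 3
10 = 10·1 + 0, so a_4 = 10

[12; 1, 2, 3, 10]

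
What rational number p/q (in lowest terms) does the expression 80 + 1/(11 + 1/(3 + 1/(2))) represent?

Start with 2.
3 + 1/(2/1) = 3 + 1/2 = 7/2
11 + 1/(7/2) = 11 + 2/7 = 79/7
80 + 1/(79/7) = 80 + 7/79 = 6327/79

6327/79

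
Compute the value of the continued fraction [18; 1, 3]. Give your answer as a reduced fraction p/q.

Use the convergent recurrence hₖ = aₖ·hₖ₋₁ + hₖ₋₂ (and likewise for the denominators kₖ):
a_0 = 18: 18/1
a_1 = 1: 19/1
a_2 = 3: 75/4

75/4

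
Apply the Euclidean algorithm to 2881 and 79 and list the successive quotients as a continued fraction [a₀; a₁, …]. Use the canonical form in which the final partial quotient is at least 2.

[36; 2, 7, 2, 2]

2881 = 36·79 + 37, so a_0 = 36
79 = 2·37 + 5, so a_1 = 2
37 = 7·5 + 2, so a_2 = 7
5 = 2·2 + 1, so a_3 = 2
2 = 2·1 + 0, so a_4 = 2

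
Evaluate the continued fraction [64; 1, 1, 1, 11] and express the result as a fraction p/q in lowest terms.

Start with 11.
1 + 1/(11/1) = 1 + 1/11 = 12/11
1 + 1/(12/11) = 1 + 11/12 = 23/12
1 + 1/(23/12) = 1 + 12/23 = 35/23
64 + 1/(35/23) = 64 + 23/35 = 2263/35

2263/35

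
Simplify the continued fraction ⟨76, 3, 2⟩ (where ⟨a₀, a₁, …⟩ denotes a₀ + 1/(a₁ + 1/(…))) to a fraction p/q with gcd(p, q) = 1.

Build up convergents one term at a time:
a_0 = 76: 76/1
a_1 = 3: 229/3
a_2 = 2: 534/7

534/7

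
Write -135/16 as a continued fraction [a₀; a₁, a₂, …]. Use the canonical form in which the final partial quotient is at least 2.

[-9; 1, 1, 3, 2]

Repeatedly divide and take the remainder:
-135 = -9·16 + 9, so a_0 = -9
16 = 1·9 + 7, so a_1 = 1
9 = 1·7 + 2, so a_2 = 1
7 = 3·2 + 1, so a_3 = 3
2 = 2·1 + 0, so a_4 = 2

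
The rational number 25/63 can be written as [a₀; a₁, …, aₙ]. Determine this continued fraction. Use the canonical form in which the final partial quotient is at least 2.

[0; 2, 1, 1, 12]

Run the Euclidean algorithm, recording each quotient:
25 ÷ 63 → quotient 0, remainder 25
63 ÷ 25 → quotient 2, remainder 13
25 ÷ 13 → quotient 1, remainder 12
13 ÷ 12 → quotient 1, remainder 1
12 ÷ 1 → quotient 12, remainder 0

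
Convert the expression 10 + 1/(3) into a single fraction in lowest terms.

31/3

Start with 3.
10 + 1/(3/1) = 10 + 1/3 = 31/3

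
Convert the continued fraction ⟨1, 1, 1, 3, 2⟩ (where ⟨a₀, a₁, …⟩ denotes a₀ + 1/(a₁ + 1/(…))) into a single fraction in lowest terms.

Start with 2.
3 + 1/(2/1) = 3 + 1/2 = 7/2
1 + 1/(7/2) = 1 + 2/7 = 9/7
1 + 1/(9/7) = 1 + 7/9 = 16/9
1 + 1/(16/9) = 1 + 9/16 = 25/16

25/16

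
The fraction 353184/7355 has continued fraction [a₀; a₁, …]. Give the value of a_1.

Apply division with remainder until the remainder is 0:
353184 = 48·7355 + 144, so a_0 = 48
7355 = 51·144 + 11, so a_1 = 51

51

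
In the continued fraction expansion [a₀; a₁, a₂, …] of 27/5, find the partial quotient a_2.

27 = 5·5 + 2, so a_0 = 5
5 = 2·2 + 1, so a_1 = 2
2 = 2·1 + 0, so a_2 = 2

2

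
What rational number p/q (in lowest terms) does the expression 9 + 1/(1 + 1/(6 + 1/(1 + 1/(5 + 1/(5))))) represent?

2399/243

Build up convergents one term at a time:
a_0 = 9: 9/1
a_1 = 1: 10/1
a_2 = 6: 69/7
a_3 = 1: 79/8
a_4 = 5: 464/47
a_5 = 5: 2399/243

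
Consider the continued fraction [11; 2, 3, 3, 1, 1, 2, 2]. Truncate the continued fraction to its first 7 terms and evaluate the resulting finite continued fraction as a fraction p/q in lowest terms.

a_0 = 11: 11/1
a_1 = 2: 23/2
a_2 = 3: 80/7
a_3 = 3: 263/23
a_4 = 1: 343/30
a_5 = 1: 606/53
a_6 = 2: 1555/136

1555/136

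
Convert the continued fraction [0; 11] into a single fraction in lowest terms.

Start with 11.
0 + 1/(11/1) = 0 + 1/11 = 1/11

1/11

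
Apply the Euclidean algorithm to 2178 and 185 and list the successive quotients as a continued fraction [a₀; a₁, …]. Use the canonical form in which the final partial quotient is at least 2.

Run the Euclidean algorithm, recording each quotient:
2178 = 11·185 + 143, so a_0 = 11
185 = 1·143 + 42, so a_1 = 1
143 = 3·42 + 17, so a_2 = 3
42 = 2·17 + 8, so a_3 = 2
17 = 2·8 + 1, so a_4 = 2
8 = 8·1 + 0, so a_5 = 8

[11; 1, 3, 2, 2, 8]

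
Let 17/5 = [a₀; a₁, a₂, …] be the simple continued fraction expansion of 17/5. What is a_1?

2

17 = 3·5 + 2, so a_0 = 3
5 = 2·2 + 1, so a_1 = 2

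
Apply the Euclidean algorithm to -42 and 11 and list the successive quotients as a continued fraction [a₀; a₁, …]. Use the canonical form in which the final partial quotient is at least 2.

-42 ÷ 11 → quotient -4, remainder 2
11 ÷ 2 → quotient 5, remainder 1
2 ÷ 1 → quotient 2, remainder 0

[-4; 5, 2]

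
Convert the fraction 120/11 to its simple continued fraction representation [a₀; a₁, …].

Repeatedly divide and take the remainder:
120 ÷ 11 → quotient 10, remainder 10
11 ÷ 10 → quotient 1, remainder 1
10 ÷ 1 → quotient 10, remainder 0

[10; 1, 10]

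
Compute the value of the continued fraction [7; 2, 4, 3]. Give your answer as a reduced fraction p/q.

216/29

Use the convergent recurrence hₖ = aₖ·hₖ₋₁ + hₖ₋₂ (and likewise for the denominators kₖ):
a_0 = 7: 7/1
a_1 = 2: 15/2
a_2 = 4: 67/9
a_3 = 3: 216/29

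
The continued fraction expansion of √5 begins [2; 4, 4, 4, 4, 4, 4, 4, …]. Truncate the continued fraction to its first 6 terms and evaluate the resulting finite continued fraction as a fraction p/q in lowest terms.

Use the convergent recurrence hₖ = aₖ·hₖ₋₁ + hₖ₋₂ (and likewise for the denominators kₖ):
a_0 = 2: 2/1
a_1 = 4: 9/4
a_2 = 4: 38/17
a_3 = 4: 161/72
a_4 = 4: 682/305
a_5 = 4: 2889/1292

2889/1292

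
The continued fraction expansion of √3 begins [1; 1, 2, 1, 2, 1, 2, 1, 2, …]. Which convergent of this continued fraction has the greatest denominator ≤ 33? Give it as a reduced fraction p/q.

a_0 = 1: 1/1  (≤ bound)
a_1 = 1: 2/1  (≤ bound)
a_2 = 2: 5/3  (≤ bound)
a_3 = 1: 7/4  (≤ bound)
a_4 = 2: 19/11  (≤ bound)
a_5 = 1: 26/15  (≤ bound)
a_6 = 2: 71/41  (> 33, stop)

26/15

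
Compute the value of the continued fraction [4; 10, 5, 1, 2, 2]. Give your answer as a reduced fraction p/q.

1668/407

Collapse the nested fraction from the inside out:
Start with 2.
2 + 1/(2/1) = 2 + 1/2 = 5/2
1 + 1/(5/2) = 1 + 2/5 = 7/5
5 + 1/(7/5) = 5 + 5/7 = 40/7
10 + 1/(40/7) = 10 + 7/40 = 407/40
4 + 1/(407/40) = 4 + 40/407 = 1668/407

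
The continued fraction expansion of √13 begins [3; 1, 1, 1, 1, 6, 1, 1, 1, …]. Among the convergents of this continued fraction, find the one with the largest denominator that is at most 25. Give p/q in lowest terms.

18/5

a_0 = 3: 3/1  (≤ bound)
a_1 = 1: 4/1  (≤ bound)
a_2 = 1: 7/2  (≤ bound)
a_3 = 1: 11/3  (≤ bound)
a_4 = 1: 18/5  (≤ bound)
a_5 = 6: 119/33  (> 25, stop)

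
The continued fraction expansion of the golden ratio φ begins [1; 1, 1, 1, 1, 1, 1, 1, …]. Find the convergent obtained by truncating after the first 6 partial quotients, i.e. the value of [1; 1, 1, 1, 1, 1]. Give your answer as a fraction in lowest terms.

Start with 1.
1 + 1/(1/1) = 1 + 1/1 = 2/1
1 + 1/(2/1) = 1 + 1/2 = 3/2
1 + 1/(3/2) = 1 + 2/3 = 5/3
1 + 1/(5/3) = 1 + 3/5 = 8/5
1 + 1/(8/5) = 1 + 5/8 = 13/8

13/8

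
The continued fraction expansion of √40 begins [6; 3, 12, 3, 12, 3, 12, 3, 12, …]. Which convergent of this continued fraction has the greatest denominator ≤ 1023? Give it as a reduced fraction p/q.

a_0 = 6: 6/1  (≤ bound)
a_1 = 3: 19/3  (≤ bound)
a_2 = 12: 234/37  (≤ bound)
a_3 = 3: 721/114  (≤ bound)
a_4 = 12: 8886/1405  (> 1023, stop)

721/114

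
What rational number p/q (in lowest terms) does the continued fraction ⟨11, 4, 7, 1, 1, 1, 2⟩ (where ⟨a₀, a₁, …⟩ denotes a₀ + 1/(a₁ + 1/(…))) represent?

2833/252

Starting at the tail and folding back:
Start with 2.
1 + 1/(2/1) = 1 + 1/2 = 3/2
1 + 1/(3/2) = 1 + 2/3 = 5/3
1 + 1/(5/3) = 1 + 3/5 = 8/5
7 + 1/(8/5) = 7 + 5/8 = 61/8
4 + 1/(61/8) = 4 + 8/61 = 252/61
11 + 1/(252/61) = 11 + 61/252 = 2833/252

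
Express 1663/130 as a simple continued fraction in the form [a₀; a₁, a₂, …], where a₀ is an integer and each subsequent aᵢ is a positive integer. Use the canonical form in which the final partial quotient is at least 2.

[12; 1, 3, 1, 4, 2, 2]

1663 = 12·130 + 103, so a_0 = 12
130 = 1·103 + 27, so a_1 = 1
103 = 3·27 + 22, so a_2 = 3
27 = 1·22 + 5, so a_3 = 1
22 = 4·5 + 2, so a_4 = 4
5 = 2·2 + 1, so a_5 = 2
2 = 2·1 + 0, so a_6 = 2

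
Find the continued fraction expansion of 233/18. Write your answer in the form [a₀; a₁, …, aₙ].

233 ÷ 18 → quotient 12, remainder 17
18 ÷ 17 → quotient 1, remainder 1
17 ÷ 1 → quotient 17, remainder 0

[12; 1, 17]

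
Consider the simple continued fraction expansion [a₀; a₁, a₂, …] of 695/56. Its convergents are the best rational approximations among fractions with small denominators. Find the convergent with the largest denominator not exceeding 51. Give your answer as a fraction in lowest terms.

a_0 = 12: 12/1  (≤ bound)
a_1 = 2: 25/2  (≤ bound)
a_2 = 2: 62/5  (≤ bound)
a_3 = 3: 211/17  (≤ bound)
a_4 = 3: 695/56  (> 51, stop)

211/17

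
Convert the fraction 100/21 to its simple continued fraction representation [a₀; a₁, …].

[4; 1, 3, 5]

Run the Euclidean algorithm, recording each quotient:
⌊100/21⌋ = 4, remainder 16
⌊21/16⌋ = 1, remainder 5
⌊16/5⌋ = 3, remainder 1
⌊5/1⌋ = 5, remainder 0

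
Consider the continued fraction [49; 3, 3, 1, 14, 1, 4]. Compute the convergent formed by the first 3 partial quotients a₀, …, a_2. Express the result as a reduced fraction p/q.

a_0 = 49: 49/1
a_1 = 3: 148/3
a_2 = 3: 493/10

493/10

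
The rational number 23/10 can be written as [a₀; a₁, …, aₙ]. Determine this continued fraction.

[2; 3, 3]

23 = 2·10 + 3, so a_0 = 2
10 = 3·3 + 1, so a_1 = 3
3 = 3·1 + 0, so a_2 = 3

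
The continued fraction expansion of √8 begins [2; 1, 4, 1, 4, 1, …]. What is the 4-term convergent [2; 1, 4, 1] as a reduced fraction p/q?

Use the convergent recurrence hₖ = aₖ·hₖ₋₁ + hₖ₋₂ (and likewise for the denominators kₖ):
a_0 = 2: 2/1
a_1 = 1: 3/1
a_2 = 4: 14/5
a_3 = 1: 17/6

17/6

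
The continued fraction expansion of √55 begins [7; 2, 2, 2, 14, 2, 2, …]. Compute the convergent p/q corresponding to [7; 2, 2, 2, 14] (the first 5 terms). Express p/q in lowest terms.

Compute successive convergents:
a_0 = 7: 7/1
a_1 = 2: 15/2
a_2 = 2: 37/5
a_3 = 2: 89/12
a_4 = 14: 1283/173

1283/173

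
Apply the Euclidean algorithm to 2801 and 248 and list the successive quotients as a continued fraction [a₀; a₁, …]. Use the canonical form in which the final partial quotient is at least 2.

[11; 3, 2, 1, 1, 14]

Apply division with remainder until the remainder is 0:
⌊2801/248⌋ = 11, remainder 73
⌊248/73⌋ = 3, remainder 29
⌊73/29⌋ = 2, remainder 15
⌊29/15⌋ = 1, remainder 14
⌊15/14⌋ = 1, remainder 1
⌊14/1⌋ = 14, remainder 0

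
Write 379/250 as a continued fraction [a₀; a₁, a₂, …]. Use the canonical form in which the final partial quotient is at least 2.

379 ÷ 250 → quotient 1, remainder 129
250 ÷ 129 → quotient 1, remainder 121
129 ÷ 121 → quotient 1, remainder 8
121 ÷ 8 → quotient 15, remainder 1
8 ÷ 1 → quotient 8, remainder 0

[1; 1, 1, 15, 8]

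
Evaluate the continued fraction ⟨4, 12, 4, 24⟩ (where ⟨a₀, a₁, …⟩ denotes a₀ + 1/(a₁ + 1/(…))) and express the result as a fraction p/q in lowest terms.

Starting at the tail and folding back:
Start with 24.
4 + 1/(24/1) = 4 + 1/24 = 97/24
12 + 1/(97/24) = 12 + 24/97 = 1188/97
4 + 1/(1188/97) = 4 + 97/1188 = 4849/1188

4849/1188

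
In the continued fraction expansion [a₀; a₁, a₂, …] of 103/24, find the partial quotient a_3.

⌊103/24⌋ = 4, remainder 7
⌊24/7⌋ = 3, remainder 3
⌊7/3⌋ = 2, remainder 1
⌊3/1⌋ = 3, remainder 0

3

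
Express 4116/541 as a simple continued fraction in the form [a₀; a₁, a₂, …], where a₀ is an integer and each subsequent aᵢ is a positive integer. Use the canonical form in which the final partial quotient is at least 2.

Repeatedly divide and take the remainder:
4116 = 7·541 + 329, so a_0 = 7
541 = 1·329 + 212, so a_1 = 1
329 = 1·212 + 117, so a_2 = 1
212 = 1·117 + 95, so a_3 = 1
117 = 1·95 + 22, so a_4 = 1
95 = 4·22 + 7, so a_5 = 4
22 = 3·7 + 1, so a_6 = 3
7 = 7·1 + 0, so a_7 = 7

[7; 1, 1, 1, 1, 4, 3, 7]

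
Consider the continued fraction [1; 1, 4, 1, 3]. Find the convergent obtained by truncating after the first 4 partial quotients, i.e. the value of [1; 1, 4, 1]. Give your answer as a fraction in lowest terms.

Collapse the nested fraction from the inside out:
Start with 1.
4 + 1/(1/1) = 4 + 1/1 = 5/1
1 + 1/(5/1) = 1 + 1/5 = 6/5
1 + 1/(6/5) = 1 + 5/6 = 11/6

11/6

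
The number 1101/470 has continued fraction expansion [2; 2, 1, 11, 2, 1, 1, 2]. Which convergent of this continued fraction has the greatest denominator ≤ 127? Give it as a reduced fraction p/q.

253/108

a_0 = 2: 2/1  (≤ bound)
a_1 = 2: 5/2  (≤ bound)
a_2 = 1: 7/3  (≤ bound)
a_3 = 11: 82/35  (≤ bound)
a_4 = 2: 171/73  (≤ bound)
a_5 = 1: 253/108  (≤ bound)
a_6 = 1: 424/181  (> 127, stop)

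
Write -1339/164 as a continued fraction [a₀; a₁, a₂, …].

Run the Euclidean algorithm, recording each quotient:
⌊-1339/164⌋ = -9, remainder 137
⌊164/137⌋ = 1, remainder 27
⌊137/27⌋ = 5, remainder 2
⌊27/2⌋ = 13, remainder 1
⌊2/1⌋ = 2, remainder 0

[-9; 1, 5, 13, 2]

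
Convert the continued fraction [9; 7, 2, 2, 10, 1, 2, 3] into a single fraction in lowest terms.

a_0 = 9: 9/1
a_1 = 7: 64/7
a_2 = 2: 137/15
a_3 = 2: 338/37
a_4 = 10: 3517/385
a_5 = 1: 3855/422
a_6 = 2: 11227/1229
a_7 = 3: 37536/4109

37536/4109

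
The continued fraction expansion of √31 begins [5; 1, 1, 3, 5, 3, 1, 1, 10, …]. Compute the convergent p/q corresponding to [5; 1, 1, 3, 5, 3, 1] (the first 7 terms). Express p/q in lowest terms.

863/155

Compute successive convergents:
a_0 = 5: 5/1
a_1 = 1: 6/1
a_2 = 1: 11/2
a_3 = 3: 39/7
a_4 = 5: 206/37
a_5 = 3: 657/118
a_6 = 1: 863/155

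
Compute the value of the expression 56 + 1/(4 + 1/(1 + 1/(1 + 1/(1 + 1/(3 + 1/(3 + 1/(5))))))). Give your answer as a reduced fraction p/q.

Start with 5.
3 + 1/(5/1) = 3 + 1/5 = 16/5
3 + 1/(16/5) = 3 + 5/16 = 53/16
1 + 1/(53/16) = 1 + 16/53 = 69/53
1 + 1/(69/53) = 1 + 53/69 = 122/69
1 + 1/(122/69) = 1 + 69/122 = 191/122
4 + 1/(191/122) = 4 + 122/191 = 886/191
56 + 1/(886/191) = 56 + 191/886 = 49807/886

49807/886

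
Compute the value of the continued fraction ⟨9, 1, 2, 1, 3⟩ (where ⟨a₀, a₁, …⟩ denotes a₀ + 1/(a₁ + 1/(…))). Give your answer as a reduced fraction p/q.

Start with 3.
1 + 1/(3/1) = 1 + 1/3 = 4/3
2 + 1/(4/3) = 2 + 3/4 = 11/4
1 + 1/(11/4) = 1 + 4/11 = 15/11
9 + 1/(15/11) = 9 + 11/15 = 146/15

146/15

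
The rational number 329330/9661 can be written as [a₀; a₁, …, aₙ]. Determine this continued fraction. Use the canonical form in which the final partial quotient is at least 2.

[34; 11, 3, 2, 40, 3]

⌊329330/9661⌋ = 34, remainder 856
⌊9661/856⌋ = 11, remainder 245
⌊856/245⌋ = 3, remainder 121
⌊245/121⌋ = 2, remainder 3
⌊121/3⌋ = 40, remainder 1
⌊3/1⌋ = 3, remainder 0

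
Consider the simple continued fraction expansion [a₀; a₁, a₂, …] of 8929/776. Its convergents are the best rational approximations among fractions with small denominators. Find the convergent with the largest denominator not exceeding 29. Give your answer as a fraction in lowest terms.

23/2

a_0 = 11: 11/1  (≤ bound)
a_1 = 1: 12/1  (≤ bound)
a_2 = 1: 23/2  (≤ bound)
a_3 = 38: 886/77  (> 29, stop)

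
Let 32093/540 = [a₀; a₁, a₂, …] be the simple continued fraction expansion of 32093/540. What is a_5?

2

⌊32093/540⌋ = 59, remainder 233
⌊540/233⌋ = 2, remainder 74
⌊233/74⌋ = 3, remainder 11
⌊74/11⌋ = 6, remainder 8
⌊11/8⌋ = 1, remainder 3
⌊8/3⌋ = 2, remainder 2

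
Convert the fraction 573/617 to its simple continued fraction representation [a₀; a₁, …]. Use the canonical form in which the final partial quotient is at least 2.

[0; 1, 13, 44]

⌊573/617⌋ = 0, remainder 573
⌊617/573⌋ = 1, remainder 44
⌊573/44⌋ = 13, remainder 1
⌊44/1⌋ = 44, remainder 0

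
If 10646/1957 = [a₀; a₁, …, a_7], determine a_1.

2

10646 = 5·1957 + 861, so a_0 = 5
1957 = 2·861 + 235, so a_1 = 2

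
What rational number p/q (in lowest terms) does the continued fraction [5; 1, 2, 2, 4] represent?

Compute successive convergents:
a_0 = 5: 5/1
a_1 = 1: 6/1
a_2 = 2: 17/3
a_3 = 2: 40/7
a_4 = 4: 177/31

177/31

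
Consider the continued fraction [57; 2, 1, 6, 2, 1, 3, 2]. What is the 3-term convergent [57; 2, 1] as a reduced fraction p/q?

172/3

a_0 = 57: 57/1
a_1 = 2: 115/2
a_2 = 1: 172/3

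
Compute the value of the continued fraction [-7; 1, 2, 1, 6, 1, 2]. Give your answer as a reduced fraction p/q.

-557/89

Work from the innermost term outward:
Start with 2.
1 + 1/(2/1) = 1 + 1/2 = 3/2
6 + 1/(3/2) = 6 + 2/3 = 20/3
1 + 1/(20/3) = 1 + 3/20 = 23/20
2 + 1/(23/20) = 2 + 20/23 = 66/23
1 + 1/(66/23) = 1 + 23/66 = 89/66
-7 + 1/(89/66) = -7 + 66/89 = -557/89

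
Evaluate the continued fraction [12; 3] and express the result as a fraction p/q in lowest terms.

37/3

a_0 = 12: 12/1
a_1 = 3: 37/3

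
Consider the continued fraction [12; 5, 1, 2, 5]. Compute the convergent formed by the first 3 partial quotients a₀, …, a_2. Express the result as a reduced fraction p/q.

Use the convergent recurrence hₖ = aₖ·hₖ₋₁ + hₖ₋₂ (and likewise for the denominators kₖ):
a_0 = 12: 12/1
a_1 = 5: 61/5
a_2 = 1: 73/6

73/6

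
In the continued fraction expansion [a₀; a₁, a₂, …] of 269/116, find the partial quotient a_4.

269 = 2·116 + 37, so a_0 = 2
116 = 3·37 + 5, so a_1 = 3
37 = 7·5 + 2, so a_2 = 7
5 = 2·2 + 1, so a_3 = 2
2 = 2·1 + 0, so a_4 = 2

2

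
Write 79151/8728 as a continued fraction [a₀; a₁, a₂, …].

[9; 14, 1, 1, 3, 42, 2]

79151 ÷ 8728 → quotient 9, remainder 599
8728 ÷ 599 → quotient 14, remainder 342
599 ÷ 342 → quotient 1, remainder 257
342 ÷ 257 → quotient 1, remainder 85
257 ÷ 85 → quotient 3, remainder 2
85 ÷ 2 → quotient 42, remainder 1
2 ÷ 1 → quotient 2, remainder 0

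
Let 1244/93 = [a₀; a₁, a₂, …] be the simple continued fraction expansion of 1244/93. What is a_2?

1244 = 13·93 + 35, so a_0 = 13
93 = 2·35 + 23, so a_1 = 2
35 = 1·23 + 12, so a_2 = 1

1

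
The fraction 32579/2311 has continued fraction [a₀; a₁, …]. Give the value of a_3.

1

Run the Euclidean algorithm, recording each quotient:
⌊32579/2311⌋ = 14, remainder 225
⌊2311/225⌋ = 10, remainder 61
⌊225/61⌋ = 3, remainder 42
⌊61/42⌋ = 1, remainder 19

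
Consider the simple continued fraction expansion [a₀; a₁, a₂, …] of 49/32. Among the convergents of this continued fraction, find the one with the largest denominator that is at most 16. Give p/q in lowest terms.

List convergents until the denominator exceeds the bound:
a_0 = 1: 1/1  (≤ bound)
a_1 = 1: 2/1  (≤ bound)
a_2 = 1: 3/2  (≤ bound)
a_3 = 7: 23/15  (≤ bound)
a_4 = 2: 49/32  (> 16, stop)

23/15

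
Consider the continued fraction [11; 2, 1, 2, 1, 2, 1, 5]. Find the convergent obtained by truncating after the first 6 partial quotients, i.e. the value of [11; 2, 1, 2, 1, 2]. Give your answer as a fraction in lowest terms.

341/30

Collapse the nested fraction from the inside out:
Start with 2.
1 + 1/(2/1) = 1 + 1/2 = 3/2
2 + 1/(3/2) = 2 + 2/3 = 8/3
1 + 1/(8/3) = 1 + 3/8 = 11/8
2 + 1/(11/8) = 2 + 8/11 = 30/11
11 + 1/(30/11) = 11 + 11/30 = 341/30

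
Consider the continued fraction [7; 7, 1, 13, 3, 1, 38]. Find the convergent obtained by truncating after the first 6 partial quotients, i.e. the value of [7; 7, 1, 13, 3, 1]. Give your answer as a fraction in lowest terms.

Start with 1.
3 + 1/(1/1) = 3 + 1/1 = 4/1
13 + 1/(4/1) = 13 + 1/4 = 53/4
1 + 1/(53/4) = 1 + 4/53 = 57/53
7 + 1/(57/53) = 7 + 53/57 = 452/57
7 + 1/(452/57) = 7 + 57/452 = 3221/452

3221/452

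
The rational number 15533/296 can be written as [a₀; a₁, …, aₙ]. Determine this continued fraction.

15533 = 52·296 + 141, so a_0 = 52
296 = 2·141 + 14, so a_1 = 2
141 = 10·14 + 1, so a_2 = 10
14 = 14·1 + 0, so a_3 = 14

[52; 2, 10, 14]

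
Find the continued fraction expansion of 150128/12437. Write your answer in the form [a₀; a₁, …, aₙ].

150128 = 12·12437 + 884, so a_0 = 12
12437 = 14·884 + 61, so a_1 = 14
884 = 14·61 + 30, so a_2 = 14
61 = 2·30 + 1, so a_3 = 2
30 = 30·1 + 0, so a_4 = 30

[12; 14, 14, 2, 30]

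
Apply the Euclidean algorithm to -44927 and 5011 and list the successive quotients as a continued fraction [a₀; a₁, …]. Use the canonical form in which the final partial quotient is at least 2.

[-9; 29, 7, 2, 11]

Run the Euclidean algorithm, recording each quotient:
-44927 = -9·5011 + 172, so a_0 = -9
5011 = 29·172 + 23, so a_1 = 29
172 = 7·23 + 11, so a_2 = 7
23 = 2·11 + 1, so a_3 = 2
11 = 11·1 + 0, so a_4 = 11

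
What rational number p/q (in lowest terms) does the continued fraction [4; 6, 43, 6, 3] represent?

Compute successive convergents:
a_0 = 4: 4/1
a_1 = 6: 25/6
a_2 = 43: 1079/259
a_3 = 6: 6499/1560
a_4 = 3: 20576/4939

20576/4939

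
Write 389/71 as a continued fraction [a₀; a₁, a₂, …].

[5; 2, 11, 3]

389 = 5·71 + 34, so a_0 = 5
71 = 2·34 + 3, so a_1 = 2
34 = 11·3 + 1, so a_2 = 11
3 = 3·1 + 0, so a_3 = 3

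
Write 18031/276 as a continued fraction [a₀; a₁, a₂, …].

[65; 3, 30, 3]

18031 ÷ 276 → quotient 65, remainder 91
276 ÷ 91 → quotient 3, remainder 3
91 ÷ 3 → quotient 30, remainder 1
3 ÷ 1 → quotient 3, remainder 0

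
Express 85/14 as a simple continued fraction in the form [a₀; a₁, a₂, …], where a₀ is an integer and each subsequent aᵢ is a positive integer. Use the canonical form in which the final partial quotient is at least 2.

[6; 14]

Repeatedly divide and take the remainder:
85 = 6·14 + 1, so a_0 = 6
14 = 14·1 + 0, so a_1 = 14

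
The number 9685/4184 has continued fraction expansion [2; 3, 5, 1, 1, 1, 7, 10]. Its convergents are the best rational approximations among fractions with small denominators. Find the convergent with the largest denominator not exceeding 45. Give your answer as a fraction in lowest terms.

List convergents until the denominator exceeds the bound:
a_0 = 2: 2/1  (≤ bound)
a_1 = 3: 7/3  (≤ bound)
a_2 = 5: 37/16  (≤ bound)
a_3 = 1: 44/19  (≤ bound)
a_4 = 1: 81/35  (≤ bound)
a_5 = 1: 125/54  (> 45, stop)

81/35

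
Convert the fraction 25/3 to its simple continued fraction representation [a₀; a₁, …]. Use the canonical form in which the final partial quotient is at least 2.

⌊25/3⌋ = 8, remainder 1
⌊3/1⌋ = 3, remainder 0

[8; 3]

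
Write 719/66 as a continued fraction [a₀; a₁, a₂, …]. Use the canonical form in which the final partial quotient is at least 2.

[10; 1, 8, 2, 3]

719 = 10·66 + 59, so a_0 = 10
66 = 1·59 + 7, so a_1 = 1
59 = 8·7 + 3, so a_2 = 8
7 = 2·3 + 1, so a_3 = 2
3 = 3·1 + 0, so a_4 = 3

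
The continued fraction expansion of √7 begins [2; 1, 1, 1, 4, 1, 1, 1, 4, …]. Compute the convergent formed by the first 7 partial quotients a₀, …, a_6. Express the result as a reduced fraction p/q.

Start with 1.
1 + 1/(1/1) = 1 + 1/1 = 2/1
4 + 1/(2/1) = 4 + 1/2 = 9/2
1 + 1/(9/2) = 1 + 2/9 = 11/9
1 + 1/(11/9) = 1 + 9/11 = 20/11
1 + 1/(20/11) = 1 + 11/20 = 31/20
2 + 1/(31/20) = 2 + 20/31 = 82/31

82/31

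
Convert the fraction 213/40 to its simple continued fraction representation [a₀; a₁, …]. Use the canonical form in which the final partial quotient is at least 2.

Apply division with remainder until the remainder is 0:
213 = 5·40 + 13, so a_0 = 5
40 = 3·13 + 1, so a_1 = 3
13 = 13·1 + 0, so a_2 = 13

[5; 3, 13]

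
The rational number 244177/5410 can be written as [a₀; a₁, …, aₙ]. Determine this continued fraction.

[45; 7, 2, 3, 1, 3, 2, 9]

244177 ÷ 5410 → quotient 45, remainder 727
5410 ÷ 727 → quotient 7, remainder 321
727 ÷ 321 → quotient 2, remainder 85
321 ÷ 85 → quotient 3, remainder 66
85 ÷ 66 → quotient 1, remainder 19
66 ÷ 19 → quotient 3, remainder 9
19 ÷ 9 → quotient 2, remainder 1
9 ÷ 1 → quotient 9, remainder 0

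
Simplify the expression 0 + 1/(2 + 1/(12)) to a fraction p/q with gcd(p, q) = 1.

12/25

Use the convergent recurrence hₖ = aₖ·hₖ₋₁ + hₖ₋₂ (and likewise for the denominators kₖ):
a_0 = 0: 0/1
a_1 = 2: 1/2
a_2 = 12: 12/25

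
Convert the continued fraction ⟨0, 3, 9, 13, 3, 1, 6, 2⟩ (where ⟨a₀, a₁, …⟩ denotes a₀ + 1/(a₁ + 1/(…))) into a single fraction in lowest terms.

a_0 = 0: 0/1
a_1 = 3: 1/3
a_2 = 9: 9/28
a_3 = 13: 118/367
a_4 = 3: 363/1129
a_5 = 1: 481/1496
a_6 = 6: 3249/10105
a_7 = 2: 6979/21706

6979/21706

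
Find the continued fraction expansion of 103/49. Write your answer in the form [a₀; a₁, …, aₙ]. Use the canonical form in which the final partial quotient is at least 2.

[2; 9, 1, 4]

Run the Euclidean algorithm, recording each quotient:
103 ÷ 49 → quotient 2, remainder 5
49 ÷ 5 → quotient 9, remainder 4
5 ÷ 4 → quotient 1, remainder 1
4 ÷ 1 → quotient 4, remainder 0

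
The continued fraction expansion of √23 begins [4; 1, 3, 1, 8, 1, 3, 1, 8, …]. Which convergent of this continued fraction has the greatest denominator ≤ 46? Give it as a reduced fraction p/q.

211/44

List convergents until the denominator exceeds the bound:
a_0 = 4: 4/1  (≤ bound)
a_1 = 1: 5/1  (≤ bound)
a_2 = 3: 19/4  (≤ bound)
a_3 = 1: 24/5  (≤ bound)
a_4 = 8: 211/44  (≤ bound)
a_5 = 1: 235/49  (> 46, stop)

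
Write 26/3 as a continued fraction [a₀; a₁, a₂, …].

⌊26/3⌋ = 8, remainder 2
⌊3/2⌋ = 1, remainder 1
⌊2/1⌋ = 2, remainder 0

[8; 1, 2]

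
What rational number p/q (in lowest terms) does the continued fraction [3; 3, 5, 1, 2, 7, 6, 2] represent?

Start with 2.
6 + 1/(2/1) = 6 + 1/2 = 13/2
7 + 1/(13/2) = 7 + 2/13 = 93/13
2 + 1/(93/13) = 2 + 13/93 = 199/93
1 + 1/(199/93) = 1 + 93/199 = 292/199
5 + 1/(292/199) = 5 + 199/292 = 1659/292
3 + 1/(1659/292) = 3 + 292/1659 = 5269/1659
3 + 1/(5269/1659) = 3 + 1659/5269 = 17466/5269

17466/5269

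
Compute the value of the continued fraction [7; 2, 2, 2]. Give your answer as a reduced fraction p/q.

Build up convergents one term at a time:
a_0 = 7: 7/1
a_1 = 2: 15/2
a_2 = 2: 37/5
a_3 = 2: 89/12

89/12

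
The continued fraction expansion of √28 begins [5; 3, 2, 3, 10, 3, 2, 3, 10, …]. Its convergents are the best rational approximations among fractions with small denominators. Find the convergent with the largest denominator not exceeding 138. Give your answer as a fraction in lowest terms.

127/24

a_0 = 5: 5/1  (≤ bound)
a_1 = 3: 16/3  (≤ bound)
a_2 = 2: 37/7  (≤ bound)
a_3 = 3: 127/24  (≤ bound)
a_4 = 10: 1307/247  (> 138, stop)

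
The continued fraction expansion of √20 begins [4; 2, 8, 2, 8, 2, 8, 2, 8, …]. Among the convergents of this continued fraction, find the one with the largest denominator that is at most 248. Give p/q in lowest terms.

161/36

a_0 = 4: 4/1  (≤ bound)
a_1 = 2: 9/2  (≤ bound)
a_2 = 8: 76/17  (≤ bound)
a_3 = 2: 161/36  (≤ bound)
a_4 = 8: 1364/305  (> 248, stop)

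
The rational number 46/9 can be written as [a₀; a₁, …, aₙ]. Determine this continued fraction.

46 = 5·9 + 1, so a_0 = 5
9 = 9·1 + 0, so a_1 = 9

[5; 9]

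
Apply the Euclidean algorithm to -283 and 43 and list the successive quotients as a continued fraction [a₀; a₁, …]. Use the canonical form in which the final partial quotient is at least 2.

⌊-283/43⌋ = -7, remainder 18
⌊43/18⌋ = 2, remainder 7
⌊18/7⌋ = 2, remainder 4
⌊7/4⌋ = 1, remainder 3
⌊4/3⌋ = 1, remainder 1
⌊3/1⌋ = 3, remainder 0

[-7; 2, 2, 1, 1, 3]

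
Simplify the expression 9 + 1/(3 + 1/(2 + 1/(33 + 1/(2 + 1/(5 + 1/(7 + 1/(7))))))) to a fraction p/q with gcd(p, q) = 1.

a_0 = 9: 9/1
a_1 = 3: 28/3
a_2 = 2: 65/7
a_3 = 33: 2173/234
a_4 = 2: 4411/475
a_5 = 5: 24228/2609
a_6 = 7: 174007/18738
a_7 = 7: 1242277/133775

1242277/133775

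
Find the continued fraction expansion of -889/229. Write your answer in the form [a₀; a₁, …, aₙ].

[-4; 8, 2, 13]

-889 ÷ 229 → quotient -4, remainder 27
229 ÷ 27 → quotient 8, remainder 13
27 ÷ 13 → quotient 2, remainder 1
13 ÷ 1 → quotient 13, remainder 0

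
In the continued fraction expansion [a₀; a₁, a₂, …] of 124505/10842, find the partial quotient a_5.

Run the Euclidean algorithm, recording each quotient:
124505 ÷ 10842 → quotient 11, remainder 5243
10842 ÷ 5243 → quotient 2, remainder 356
5243 ÷ 356 → quotient 14, remainder 259
356 ÷ 259 → quotient 1, remainder 97
259 ÷ 97 → quotient 2, remainder 65
97 ÷ 65 → quotient 1, remainder 32

1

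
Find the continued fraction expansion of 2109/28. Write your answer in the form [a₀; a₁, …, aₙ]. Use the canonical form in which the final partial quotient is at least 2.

[75; 3, 9]

Apply division with remainder until the remainder is 0:
2109 = 75·28 + 9, so a_0 = 75
28 = 3·9 + 1, so a_1 = 3
9 = 9·1 + 0, so a_2 = 9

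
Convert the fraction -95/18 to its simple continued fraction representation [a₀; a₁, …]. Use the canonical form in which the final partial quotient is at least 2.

[-6; 1, 2, 1, 1, 2]

Run the Euclidean algorithm, recording each quotient:
-95 ÷ 18 → quotient -6, remainder 13
18 ÷ 13 → quotient 1, remainder 5
13 ÷ 5 → quotient 2, remainder 3
5 ÷ 3 → quotient 1, remainder 2
3 ÷ 2 → quotient 1, remainder 1
2 ÷ 1 → quotient 2, remainder 0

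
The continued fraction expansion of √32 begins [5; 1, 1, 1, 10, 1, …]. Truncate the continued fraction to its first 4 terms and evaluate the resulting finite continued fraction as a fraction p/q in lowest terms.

a_0 = 5: 5/1
a_1 = 1: 6/1
a_2 = 1: 11/2
a_3 = 1: 17/3

17/3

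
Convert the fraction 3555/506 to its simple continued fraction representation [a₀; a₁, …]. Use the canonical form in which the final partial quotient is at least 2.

[7; 38, 1, 12]

3555 ÷ 506 → quotient 7, remainder 13
506 ÷ 13 → quotient 38, remainder 12
13 ÷ 12 → quotient 1, remainder 1
12 ÷ 1 → quotient 12, remainder 0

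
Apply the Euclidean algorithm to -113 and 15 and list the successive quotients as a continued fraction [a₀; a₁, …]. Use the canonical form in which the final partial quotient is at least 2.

-113 ÷ 15 → quotient -8, remainder 7
15 ÷ 7 → quotient 2, remainder 1
7 ÷ 1 → quotient 7, remainder 0

[-8; 2, 7]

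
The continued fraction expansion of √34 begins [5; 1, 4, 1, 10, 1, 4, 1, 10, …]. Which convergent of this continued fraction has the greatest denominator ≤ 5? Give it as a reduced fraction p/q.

29/5

List convergents until the denominator exceeds the bound:
a_0 = 5: 5/1  (≤ bound)
a_1 = 1: 6/1  (≤ bound)
a_2 = 4: 29/5  (≤ bound)
a_3 = 1: 35/6  (> 5, stop)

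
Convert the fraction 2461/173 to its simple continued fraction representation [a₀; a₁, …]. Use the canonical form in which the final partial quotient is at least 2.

⌊2461/173⌋ = 14, remainder 39
⌊173/39⌋ = 4, remainder 17
⌊39/17⌋ = 2, remainder 5
⌊17/5⌋ = 3, remainder 2
⌊5/2⌋ = 2, remainder 1
⌊2/1⌋ = 2, remainder 0

[14; 4, 2, 3, 2, 2]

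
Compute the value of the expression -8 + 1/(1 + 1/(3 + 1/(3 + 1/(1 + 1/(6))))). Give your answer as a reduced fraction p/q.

Collapse the nested fraction from the inside out:
Start with 6.
1 + 1/(6/1) = 1 + 1/6 = 7/6
3 + 1/(7/6) = 3 + 6/7 = 27/7
3 + 1/(27/7) = 3 + 7/27 = 88/27
1 + 1/(88/27) = 1 + 27/88 = 115/88
-8 + 1/(115/88) = -8 + 88/115 = -832/115

-832/115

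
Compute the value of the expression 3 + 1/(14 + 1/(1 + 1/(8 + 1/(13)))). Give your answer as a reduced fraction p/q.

5389/1757

Start with 13.
8 + 1/(13/1) = 8 + 1/13 = 105/13
1 + 1/(105/13) = 1 + 13/105 = 118/105
14 + 1/(118/105) = 14 + 105/118 = 1757/118
3 + 1/(1757/118) = 3 + 118/1757 = 5389/1757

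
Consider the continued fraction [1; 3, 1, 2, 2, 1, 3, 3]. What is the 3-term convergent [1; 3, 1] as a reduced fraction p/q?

5/4

Build up convergents one term at a time:
a_0 = 1: 1/1
a_1 = 3: 4/3
a_2 = 1: 5/4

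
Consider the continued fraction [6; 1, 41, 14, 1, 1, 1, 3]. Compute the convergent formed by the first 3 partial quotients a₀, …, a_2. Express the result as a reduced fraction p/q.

293/42

Start with 41.
1 + 1/(41/1) = 1 + 1/41 = 42/41
6 + 1/(42/41) = 6 + 41/42 = 293/42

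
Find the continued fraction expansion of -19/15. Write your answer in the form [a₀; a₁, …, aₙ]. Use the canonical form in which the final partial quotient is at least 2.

[-2; 1, 2, 1, 3]

-19 ÷ 15 → quotient -2, remainder 11
15 ÷ 11 → quotient 1, remainder 4
11 ÷ 4 → quotient 2, remainder 3
4 ÷ 3 → quotient 1, remainder 1
3 ÷ 1 → quotient 3, remainder 0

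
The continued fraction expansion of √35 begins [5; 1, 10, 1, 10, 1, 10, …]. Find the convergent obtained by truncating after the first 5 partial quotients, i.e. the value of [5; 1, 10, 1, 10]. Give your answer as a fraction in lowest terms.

Compute successive convergents:
a_0 = 5: 5/1
a_1 = 1: 6/1
a_2 = 10: 65/11
a_3 = 1: 71/12
a_4 = 10: 775/131

775/131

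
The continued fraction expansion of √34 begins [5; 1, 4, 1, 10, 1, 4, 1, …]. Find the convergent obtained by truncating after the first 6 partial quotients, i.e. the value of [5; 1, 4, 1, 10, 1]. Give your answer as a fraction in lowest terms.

a_0 = 5: 5/1
a_1 = 1: 6/1
a_2 = 4: 29/5
a_3 = 1: 35/6
a_4 = 10: 379/65
a_5 = 1: 414/71

414/71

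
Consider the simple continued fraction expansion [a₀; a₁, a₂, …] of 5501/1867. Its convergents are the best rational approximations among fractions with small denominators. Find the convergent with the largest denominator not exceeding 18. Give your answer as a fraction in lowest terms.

a_0 = 2: 2/1  (≤ bound)
a_1 = 1: 3/1  (≤ bound)
a_2 = 17: 53/18  (≤ bound)
a_3 = 1: 56/19  (> 18, stop)

53/18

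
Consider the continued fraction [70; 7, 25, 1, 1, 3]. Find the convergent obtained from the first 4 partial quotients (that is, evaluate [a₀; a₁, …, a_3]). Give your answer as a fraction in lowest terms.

12836/183

Start with 1.
25 + 1/(1/1) = 25 + 1/1 = 26/1
7 + 1/(26/1) = 7 + 1/26 = 183/26
70 + 1/(183/26) = 70 + 26/183 = 12836/183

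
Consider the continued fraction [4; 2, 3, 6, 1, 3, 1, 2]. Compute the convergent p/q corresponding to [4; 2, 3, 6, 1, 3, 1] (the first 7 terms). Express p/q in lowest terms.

Start with 1.
3 + 1/(1/1) = 3 + 1/1 = 4/1
1 + 1/(4/1) = 1 + 1/4 = 5/4
6 + 1/(5/4) = 6 + 4/5 = 34/5
3 + 1/(34/5) = 3 + 5/34 = 107/34
2 + 1/(107/34) = 2 + 34/107 = 248/107
4 + 1/(248/107) = 4 + 107/248 = 1099/248

1099/248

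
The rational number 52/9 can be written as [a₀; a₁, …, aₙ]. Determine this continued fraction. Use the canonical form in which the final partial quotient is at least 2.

[5; 1, 3, 2]

52 ÷ 9 → quotient 5, remainder 7
9 ÷ 7 → quotient 1, remainder 2
7 ÷ 2 → quotient 3, remainder 1
2 ÷ 1 → quotient 2, remainder 0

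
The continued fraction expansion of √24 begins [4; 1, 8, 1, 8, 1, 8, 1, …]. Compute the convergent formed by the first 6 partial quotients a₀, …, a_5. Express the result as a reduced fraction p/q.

485/99

a_0 = 4: 4/1
a_1 = 1: 5/1
a_2 = 8: 44/9
a_3 = 1: 49/10
a_4 = 8: 436/89
a_5 = 1: 485/99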